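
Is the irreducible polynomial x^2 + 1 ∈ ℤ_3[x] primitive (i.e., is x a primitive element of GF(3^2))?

No

Write f(x) = x^2 + 1.
|GF(3^2)^×| = 3^2 − 1 = 8. Prime factorization: 8 = 2^3.
f is primitive ⇔ x has order 8 in GF(3)[x]/(f), i.e. x^(8/q) ≠ 1 for each prime q | 8.
x^(4) mod f = 1
Since x^(4) = 1, the order of x divides 4 < 8; not primitive.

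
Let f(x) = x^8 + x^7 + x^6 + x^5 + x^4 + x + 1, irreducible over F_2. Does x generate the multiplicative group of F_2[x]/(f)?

No

|GF(2^8)^×| = 2^8 − 1 = 255. Prime factorization: 255 = 3·5·17.
f is primitive ⇔ x has order 255 in GF(2)[x]/(f), i.e. x^(255/q) ≠ 1 for each prime q | 255.
x^(85) mod f = x^6 + x^5 + x^4.
x^(51) mod f = 1
x^(15) mod f = x^7 + x^4 + x^3 + 1.
Since x^(51) = 1, the order of x divides 51 < 255; not primitive.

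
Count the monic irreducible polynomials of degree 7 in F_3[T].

x^(3^7) − x is the product of all monic irreducibles of degree dividing 7; Möbius inversion gives N = (1/7) Σ μ(7/d)·3^d.
Divisors of 7: 1, 7; μ(7/d) for each: -1, 1.
Σ = − 3^1 + 3^7 = 2184.
N = 2184/7 = 312.

312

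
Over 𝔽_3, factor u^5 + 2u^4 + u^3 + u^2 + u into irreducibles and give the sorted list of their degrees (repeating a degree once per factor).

Write f(u) = u^5 + 2u^4 + u^3 + u^2 + u.
Roots in 𝔽_3: f(0) = 0 → root; f(1) = 0 → root; f(2) = 0 → root.
Linear factors from roots: (u), (u + 2), (u + 1).
Complete factorization: f(u) = (u)·(u + 1)·(u + 2)·(u^2 + 2u + 2).
Factor degrees with multiplicity: 1 + 1 + 1 + 2 = 5.

1, 1, 1, 2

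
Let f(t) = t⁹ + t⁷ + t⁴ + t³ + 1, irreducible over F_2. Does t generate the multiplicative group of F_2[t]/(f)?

|GF(2^9)^×| = 2^9 − 1 = 511. Prime factorization: 511 = 7·73.
f is primitive ⇔ t has order 511 in GF(2)[t]/(f), i.e. t^(511/q) ≠ 1 for each prime q | 511.
t^(73) mod f = 1
t^(7) mod f = t⁷.
Since t^(73) = 1, the order of t divides 73 < 511; not primitive.

No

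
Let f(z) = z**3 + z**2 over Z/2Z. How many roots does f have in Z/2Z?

2

Evaluate at each of the 2 elements of Z/2Z:
f(0) = 0 → root; f(1) = 0 → root.
Roots: {0, 1}.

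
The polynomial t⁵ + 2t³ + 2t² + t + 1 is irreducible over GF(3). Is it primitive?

Write f(t) = t⁵ + 2t³ + 2t² + t + 1.
|GF(3^5)^×| = 3^5 − 1 = 242. Prime factorization: 242 = 2·11^2.
f is primitive ⇔ t has order 242 in GF(3)[t]/(f), i.e. t^(242/q) ≠ 1 for each prime q | 242.
t^(121) mod f = 2.
t^(22) mod f = t³ + t².
None equal 1, so t has full order 242; f is primitive.

Yes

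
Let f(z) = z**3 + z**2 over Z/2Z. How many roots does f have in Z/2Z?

Evaluate at each of the 2 elements of Z/2Z:
f(0) = 0 → root; f(1) = 0 → root.
Roots: {0, 1}.

2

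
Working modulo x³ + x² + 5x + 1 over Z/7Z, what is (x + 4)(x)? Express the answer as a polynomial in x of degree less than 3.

Multiply in Z/7Z[x]: (x + 4)·(x) = x² + 4x.
Reduced: x² + 4x.

x^2 + 4x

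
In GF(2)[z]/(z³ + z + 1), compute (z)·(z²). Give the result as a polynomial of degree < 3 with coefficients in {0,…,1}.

z + 1

Multiply in GF(2)[z]: (z)·(z²) = z³.
Reduce using z³ ≡ z + 1 (mod z³ + z + 1).
Reduced: z + 1.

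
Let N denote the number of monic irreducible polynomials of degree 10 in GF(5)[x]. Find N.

Gauss's count: N_{5}(10) = (1/10) Σ_{d|10} μ(10/d)·5^d.
Divisors of 10: 1, 2, 5, 10; μ(10/d) for each: 1, -1, -1, 1.
Σ = 5^1 − 5^2 − 5^5 + 5^10 = 9762480.
N = 9762480/10 = 976248.

976248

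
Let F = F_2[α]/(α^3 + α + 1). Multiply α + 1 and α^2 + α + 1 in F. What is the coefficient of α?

1

Multiply in F_2[α]: (α + 1)·(α^2 + α + 1) = α^3 + 1.
Reduce using α^3 ≡ α + 1 (mod α^3 + α + 1).
Reduced: α.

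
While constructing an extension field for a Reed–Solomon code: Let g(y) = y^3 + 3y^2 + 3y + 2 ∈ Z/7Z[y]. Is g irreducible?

No

Check for roots in Z/7Z: g(0) = 2; g(1) = 2; g(2) = 0 → root; g(3) = 2; g(4) = 0 → root; g(5) = 0 → root; g(6) = 1.
g(2) = 0, so (y − 2) divides g(y); g is reducible.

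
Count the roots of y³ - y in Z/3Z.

3

Write h(y) = y³ - y.
Evaluate at each of the 3 elements of Z/3Z:
h(0) = 0 → root; h(1) = 0 → root; h(2) = 0 → root.
Roots: {0, 1, 2}.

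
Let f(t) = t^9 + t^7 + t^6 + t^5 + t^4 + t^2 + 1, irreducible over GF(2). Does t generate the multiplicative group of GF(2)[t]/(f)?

|GF(2^9)^×| = 2^9 − 1 = 511. Prime factorization: 511 = 7·73.
f is primitive ⇔ t has order 511 in GF(2)[t]/(f), i.e. t^(511/q) ≠ 1 for each prime q | 511.
t^(73) mod f = t^7 + t^2 + t.
t^(7) mod f = t^7.
None equal 1, so t has full order 511; f is primitive.

Yes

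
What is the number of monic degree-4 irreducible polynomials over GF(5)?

The number of monic irreducibles of degree 4 over GF(5) is (1/4)·Σ_{d∣4} μ(4/d) 5^d.
Divisors of 4: 1, 2, 4; μ(4/d) for each: 0, -1, 1.
Σ = − 5^2 + 5^4 = 600.
N = 600/4 = 150.

150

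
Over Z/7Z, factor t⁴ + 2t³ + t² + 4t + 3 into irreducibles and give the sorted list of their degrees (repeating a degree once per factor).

4

Write g(t) = t⁴ + 2t³ + t² + 4t + 3.
Complete factorization: g(t) = (t⁴ + 2t³ + t² + 4t + 3).
Factor degrees with multiplicity: 4 = 4.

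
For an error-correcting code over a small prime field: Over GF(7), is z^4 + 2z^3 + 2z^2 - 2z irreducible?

Write g(z) = z^4 + 2z^3 + 2z^2 - 2z.
Check for roots in GF(7): g(0) = 0 → root; g(1) = 3; g(2) = 1; g(3) = 0 → root; g(4) = 2; g(5) = 5; g(6) = 3.
g(0) = 0, so (z) divides g(z); g is reducible.

No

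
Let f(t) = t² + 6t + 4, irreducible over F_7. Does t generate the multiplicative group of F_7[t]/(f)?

No

|GF(7^2)^×| = 7^2 − 1 = 48. Prime factorization: 48 = 2^4·3.
f is primitive ⇔ t has order 48 in GF(7)[t]/(f), i.e. t^(48/q) ≠ 1 for each prime q | 48.
t^(24) mod f = 1
t^(16) mod f = 2.
Since t^(24) = 1, the order of t divides 24 < 48; not primitive.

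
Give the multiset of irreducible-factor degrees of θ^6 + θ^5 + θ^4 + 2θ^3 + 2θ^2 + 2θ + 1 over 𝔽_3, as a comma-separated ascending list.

Write h(θ) = θ^6 + θ^5 + θ^4 + 2θ^3 + 2θ^2 + 2θ + 1.
Roots in 𝔽_3: h(0) = 1; h(1) = 1; h(2) = 0 → root.
Linear factors from roots: (θ + 1).
Complete factorization: h(θ) = (θ + 1)·(θ^2 + 2θ + 2)·(θ^3 + θ^2 + 2).
Factor degrees with multiplicity: 1 + 2 + 3 = 6.

1, 2, 3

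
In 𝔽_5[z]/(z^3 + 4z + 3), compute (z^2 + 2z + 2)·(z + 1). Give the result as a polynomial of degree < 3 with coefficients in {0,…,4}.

Multiply in 𝔽_5[z]: (z^2 + 2z + 2)·(z + 1) = z^3 + 3z^2 + 4z + 2.
Reduce using z^3 ≡ z + 2 (mod z^3 + 4z + 3).
Reduced: 3z^2 + 4.

3z^2 + 4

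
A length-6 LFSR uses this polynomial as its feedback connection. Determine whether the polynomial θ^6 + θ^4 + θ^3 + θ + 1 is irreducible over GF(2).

Yes

Write m(θ) = θ^6 + θ^4 + θ^3 + θ + 1.
Check for roots in GF(2): m(0) = 1; m(1) = 1.
No roots, so no linear factors.
Monic irreducibles of degree 2 over GF(2): θ^2 + θ + 1.
None of them divide m (all give nonzero remainder).
Monic irreducibles of degree 3 over GF(2): θ^3 + θ + 1, θ^3 + θ^2 + 1.
None of them divide m (all give nonzero remainder).
No irreducible factor of degree ≤ 3 exists, so m is irreducible over GF(2).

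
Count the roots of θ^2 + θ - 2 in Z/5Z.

Write h(θ) = θ^2 + θ - 2.
Evaluate at each of the 5 elements of Z/5Z:
h(0) = 3; h(1) = 0 → root; h(2) = 4; h(3) = 0 → root; h(4) = 3.
Roots: {1, 3}.

2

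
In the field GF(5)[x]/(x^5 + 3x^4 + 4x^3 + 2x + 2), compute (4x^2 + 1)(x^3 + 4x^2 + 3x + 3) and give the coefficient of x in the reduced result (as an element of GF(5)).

Multiply in GF(5)[x]: (4x^2 + 1)·(x^3 + 4x^2 + 3x + 3) = 4x^5 + x^4 + 3x^3 + x^2 + 3x + 3.
Reduce using x^5 ≡ 2x^4 + x^3 + 3x + 3 (mod x^5 + 3x^4 + 4x^3 + 2x + 2).
Reduced: 4x^4 + 2x^3 + x^2.

0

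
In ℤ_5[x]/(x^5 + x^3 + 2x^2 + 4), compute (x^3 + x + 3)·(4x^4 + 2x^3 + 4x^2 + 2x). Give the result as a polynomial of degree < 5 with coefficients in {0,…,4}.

x^4 + 2x^3 + 3x + 4

Multiply in ℤ_5[x]: (x^3 + x + 3)·(4x^4 + 2x^3 + 4x^2 + 2x) = 4x^7 + 2x^6 + 3x^5 + x^4 + 4x^2 + x.
Reduce using x^5 ≡ 4x^3 + 3x^2 + 1 (mod x^5 + x^3 + 2x^2 + 4).
Reduced: x^4 + 2x^3 + 3x + 4.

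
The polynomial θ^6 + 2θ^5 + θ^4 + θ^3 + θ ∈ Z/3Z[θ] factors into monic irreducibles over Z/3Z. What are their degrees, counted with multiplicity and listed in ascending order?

Write g(θ) = θ^6 + 2θ^5 + θ^4 + θ^3 + θ.
Roots in Z/3Z: g(0) = 0 → root; g(1) = 0 → root; g(2) = 1.
Linear factors from roots: (θ), (θ + 2).
Complete factorization: g(θ) = (θ)·(θ + 2)^2·(θ^3 + θ^2 + 2θ + 1).
Factor degrees with multiplicity: 1 + 1 + 1 + 3 = 6.

1, 1, 1, 3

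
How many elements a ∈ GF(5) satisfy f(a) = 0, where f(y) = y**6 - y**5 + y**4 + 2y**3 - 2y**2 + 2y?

Evaluate at each of the 5 elements of GF(5):
f(0) = 0 → root; f(1) = 3; f(2) = 0 → root; f(3) = 4; f(4) = 2.
Roots: {0, 2}.

2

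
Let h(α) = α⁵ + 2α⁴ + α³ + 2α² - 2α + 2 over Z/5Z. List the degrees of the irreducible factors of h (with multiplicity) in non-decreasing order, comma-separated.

5

Roots in Z/5Z: h(0) = 2; h(1) = 1; h(2) = 3; h(3) = 1; h(4) = 1.
Complete factorization: h(α) = (α⁵ + 2α⁴ + α³ + 2α² - 2α + 2).
Factor degrees with multiplicity: 5 = 5.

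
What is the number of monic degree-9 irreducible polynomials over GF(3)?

Gauss's count: N_{3}(9) = (1/9) Σ_{d|9} μ(9/d)·3^d.
Divisors of 9: 1, 3, 9; μ(9/d) for each: 0, -1, 1.
Σ = − 3^3 + 3^9 = 19656.
N = 19656/9 = 2184.

2184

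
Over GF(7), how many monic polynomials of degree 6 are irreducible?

x^(7^6) − x is the product of all monic irreducibles of degree dividing 6; Möbius inversion gives N = (1/6) Σ μ(6/d)·7^d.
Divisors of 6: 1, 2, 3, 6; μ(6/d) for each: 1, -1, -1, 1.
Σ = 7^1 − 7^2 − 7^3 + 7^6 = 117264.
N = 117264/6 = 19544.

19544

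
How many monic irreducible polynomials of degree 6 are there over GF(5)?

x^(5^6) − x is the product of all monic irreducibles of degree dividing 6; Möbius inversion gives N = (1/6) Σ μ(6/d)·5^d.
Divisors of 6: 1, 2, 3, 6; μ(6/d) for each: 1, -1, -1, 1.
Σ = 5^1 − 5^2 − 5^3 + 5^6 = 15480.
N = 15480/6 = 2580.

2580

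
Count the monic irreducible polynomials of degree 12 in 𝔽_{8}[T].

5726600880

Gauss's count: N_{8}(12) = (1/12) Σ_{d|12} μ(12/d)·8^d.
Divisors of 12: 1, 2, 3, 4, 6, 12; μ(12/d) for each: 0, 1, 0, -1, -1, 1.
Σ = 8^2 − 8^4 − 8^6 + 8^12 = 68719210560.
N = 68719210560/12 = 5726600880.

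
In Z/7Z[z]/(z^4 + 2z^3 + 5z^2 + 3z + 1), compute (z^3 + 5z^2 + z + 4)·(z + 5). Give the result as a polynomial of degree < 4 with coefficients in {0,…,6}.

z^3 + 6z + 5

Multiply in Z/7Z[z]: (z^3 + 5z^2 + z + 4)·(z + 5) = z^4 + 3z^3 + 5z^2 + 2z + 6.
Reduce using z^4 ≡ 5z^3 + 2z^2 + 4z + 6 (mod z^4 + 2z^3 + 5z^2 + 3z + 1).
Reduced: z^3 + 6z + 5.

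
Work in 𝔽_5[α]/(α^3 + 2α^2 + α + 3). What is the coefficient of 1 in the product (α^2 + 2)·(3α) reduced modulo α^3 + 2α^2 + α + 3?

Multiply in 𝔽_5[α]: (α^2 + 2)·(3α) = 3α^3 + α.
Reduce using α^3 ≡ 3α^2 + 4α + 2 (mod α^3 + 2α^2 + α + 3).
Reduced: 4α^2 + 3α + 1.

1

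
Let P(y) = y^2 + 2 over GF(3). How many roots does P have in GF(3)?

Evaluate at each of the 3 elements of GF(3):
P(0) = 2; P(1) = 0 → root; P(2) = 0 → root.
Roots: {1, 2}.

2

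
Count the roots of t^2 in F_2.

Write g(t) = t^2.
Evaluate at each of the 2 elements of F_2:
g(0) = 0 → root; g(1) = 1.
Roots: {0}.

1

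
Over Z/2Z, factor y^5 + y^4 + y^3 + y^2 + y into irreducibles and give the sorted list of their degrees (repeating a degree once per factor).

Write h(y) = y^5 + y^4 + y^3 + y^2 + y.
Roots in Z/2Z: h(0) = 0 → root; h(1) = 1.
Linear factors from roots: (y).
Complete factorization: h(y) = (y)·(y^4 + y^3 + y^2 + y + 1).
Factor degrees with multiplicity: 1 + 4 = 5.

1, 4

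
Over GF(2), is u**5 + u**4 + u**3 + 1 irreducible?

Write P(u) = u**5 + u**4 + u**3 + 1.
Check for roots in GF(2): P(0) = 1; P(1) = 0 → root.
P(1) = 0, so (u − 1) divides P(u); P is reducible.

No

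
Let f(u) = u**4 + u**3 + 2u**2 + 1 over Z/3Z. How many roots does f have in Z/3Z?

1

Evaluate at each of the 3 elements of Z/3Z:
f(0) = 1; f(1) = 2; f(2) = 0 → root.
Roots: {2}.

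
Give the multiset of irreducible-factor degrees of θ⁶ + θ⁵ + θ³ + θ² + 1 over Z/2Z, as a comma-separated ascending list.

6

Write g(θ) = θ⁶ + θ⁵ + θ³ + θ² + 1.
Roots in Z/2Z: g(0) = 1; g(1) = 1.
Complete factorization: g(θ) = (θ⁶ + θ⁵ + θ³ + θ² + 1).
Factor degrees with multiplicity: 6 = 6.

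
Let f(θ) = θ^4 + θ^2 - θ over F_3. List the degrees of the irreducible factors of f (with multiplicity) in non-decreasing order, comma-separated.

1, 1, 2

Roots in F_3: f(0) = 0 → root; f(1) = 1; f(2) = 0 → root.
Linear factors from roots: (θ), (θ + 1).
Complete factorization: f(θ) = (θ)·(θ + 1)·(θ^2 - θ - 1).
Factor degrees with multiplicity: 1 + 1 + 2 = 4.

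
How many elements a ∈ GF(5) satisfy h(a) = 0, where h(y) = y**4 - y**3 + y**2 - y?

Evaluate at each of the 5 elements of GF(5):
h(0) = 0 → root; h(1) = 0 → root; h(2) = 0 → root; h(3) = 0 → root; h(4) = 4.
Roots: {0, 1, 2, 3}.

4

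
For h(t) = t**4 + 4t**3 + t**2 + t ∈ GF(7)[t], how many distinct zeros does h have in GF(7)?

Evaluate at each of the 7 elements of GF(7):
h(0) = 0 → root; h(1) = 0 → root; h(2) = 5; h(3) = 5; h(4) = 0 → root; h(5) = 0 → root; h(6) = 4.
Roots: {0, 1, 4, 5}.

4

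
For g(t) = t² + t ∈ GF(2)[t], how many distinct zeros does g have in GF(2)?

Evaluate at each of the 2 elements of GF(2):
g(0) = 0 → root; g(1) = 0 → root.
Roots: {0, 1}.

2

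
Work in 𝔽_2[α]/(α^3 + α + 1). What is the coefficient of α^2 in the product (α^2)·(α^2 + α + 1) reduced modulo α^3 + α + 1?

Multiply in 𝔽_2[α]: (α^2)·(α^2 + α + 1) = α^4 + α^3 + α^2.
Reduce using α^3 ≡ α + 1 (mod α^3 + α + 1).
Reduced: 1.

0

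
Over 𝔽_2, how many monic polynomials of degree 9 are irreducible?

By the necklace-counting formula, N_2(9) = (1/9) Σ_{d|9} μ(9/d)·2^d.
Divisors of 9: 1, 3, 9; μ(9/d) for each: 0, -1, 1.
Σ = − 2^3 + 2^9 = 504.
N = 504/9 = 56.

56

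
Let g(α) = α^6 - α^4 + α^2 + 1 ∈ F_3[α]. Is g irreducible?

Check for roots in F_3: g(0) = 1; g(1) = 2; g(2) = 2.
No roots, so no linear factors.
Monic irreducibles of degree 2 over GF(3): α^2 + 1, α^2 + α - 1, α^2 - α - 1.
None of them divide g (all give nonzero remainder).
Degree-3 irreducible divisors: test the 8 monic irreducibles of degree 3 over GF(3).
None of them divide g (all give nonzero remainder).
No irreducible factor of degree ≤ 3 exists, so g is irreducible over GF(3).

Yes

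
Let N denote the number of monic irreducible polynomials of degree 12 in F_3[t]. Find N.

x^(3^12) − x is the product of all monic irreducibles of degree dividing 12; Möbius inversion gives N = (1/12) Σ μ(12/d)·3^d.
Divisors of 12: 1, 2, 3, 4, 6, 12; μ(12/d) for each: 0, 1, 0, -1, -1, 1.
Σ = 3^2 − 3^4 − 3^6 + 3^12 = 530640.
N = 530640/12 = 44220.

44220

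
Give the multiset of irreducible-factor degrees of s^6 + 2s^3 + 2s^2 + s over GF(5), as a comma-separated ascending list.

Write f(s) = s^6 + 2s^3 + 2s^2 + s.
Roots in GF(5): f(0) = 0 → root; f(1) = 1; f(2) = 0 → root; f(3) = 4; f(4) = 0 → root.
Linear factors from roots: (s), (s + 3), (s + 1).
Complete factorization: f(s) = (s)·(s + 1)·(s + 3)^2·(s^2 + 3s + 4).
Factor degrees with multiplicity: 1 + 1 + 1 + 1 + 2 = 6.

1, 1, 1, 1, 2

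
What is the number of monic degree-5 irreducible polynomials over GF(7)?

Gauss's count: N_{7}(5) = (1/5) Σ_{d|5} μ(5/d)·7^d.
Divisors of 5: 1, 5; μ(5/d) for each: -1, 1.
Σ = − 7^1 + 7^5 = 16800.
N = 16800/5 = 3360.

3360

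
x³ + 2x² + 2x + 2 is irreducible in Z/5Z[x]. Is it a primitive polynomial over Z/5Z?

Write f(x) = x³ + 2x² + 2x + 2.
|GF(5^3)^×| = 5^3 − 1 = 124. Prime factorization: 124 = 2^2·31.
f is primitive ⇔ x has order 124 in GF(5)[x]/(f), i.e. x^(124/q) ≠ 1 for each prime q | 124.
x^(62) mod f = 4.
x^(4) mod f = 2x² + 2x + 4.
None equal 1, so x has full order 124; f is primitive.

Yes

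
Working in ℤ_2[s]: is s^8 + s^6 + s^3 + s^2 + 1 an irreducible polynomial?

Yes

Write h(s) = s^8 + s^6 + s^3 + s^2 + 1.
Check for roots in ℤ_2: h(0) = 1; h(1) = 1.
No roots, so no linear factors.
Monic irreducibles of degree 2 over GF(2): s^2 + s + 1.
None of them divide h (all give nonzero remainder).
Monic irreducibles of degree 3 over GF(2): s^3 + s + 1, s^3 + s^2 + 1.
None of them divide h (all give nonzero remainder).
Monic irreducibles of degree 4 over GF(2): s^4 + s + 1, s^4 + s^3 + 1, s^4 + s^3 + s^2 + s + 1.
None of them divide h (all give nonzero remainder).
No irreducible factor of degree ≤ 4 exists, so h is irreducible over GF(2).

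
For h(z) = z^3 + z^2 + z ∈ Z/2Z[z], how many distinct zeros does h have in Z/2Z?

1

Evaluate at each of the 2 elements of Z/2Z:
h(0) = 0 → root; h(1) = 1.
Roots: {0}.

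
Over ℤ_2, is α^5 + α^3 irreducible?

Write m(α) = α^5 + α^3.
Check for roots in ℤ_2: m(0) = 0 → root; m(1) = 0 → root.
m(0) = 0, so (α) divides m(α); m is reducible.

No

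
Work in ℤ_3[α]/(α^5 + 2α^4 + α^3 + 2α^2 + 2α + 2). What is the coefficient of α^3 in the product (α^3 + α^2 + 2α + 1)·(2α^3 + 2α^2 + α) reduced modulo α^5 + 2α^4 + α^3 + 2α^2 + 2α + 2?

0

Multiply in ℤ_3[α]: (α^3 + α^2 + 2α + 1)·(2α^3 + 2α^2 + α) = 2α^6 + α^5 + α^4 + α^3 + α^2 + α.
Reduce using α^5 ≡ α^4 + 2α^3 + α^2 + α + 1 (mod α^5 + 2α^4 + α^3 + 2α^2 + 2α + 2).
Reduced: 2α^4.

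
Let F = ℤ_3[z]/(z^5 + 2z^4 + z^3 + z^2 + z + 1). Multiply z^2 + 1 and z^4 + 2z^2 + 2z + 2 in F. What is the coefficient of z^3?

Multiply in ℤ_3[z]: (z^2 + 1)·(z^4 + 2z^2 + 2z + 2) = z^6 + 2z^3 + z^2 + 2z + 2.
Reduce using z^5 ≡ z^4 + 2z^3 + 2z^2 + 2z + 2 (mod z^5 + 2z^4 + z^3 + z^2 + z + 1).
Reduced: 2z^2 + 1.

0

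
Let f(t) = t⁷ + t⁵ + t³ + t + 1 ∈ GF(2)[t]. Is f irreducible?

Yes

Check for roots in GF(2): f(0) = 1; f(1) = 1.
No roots, so no linear factors.
Monic irreducibles of degree 2 over GF(2): t² + t + 1.
None of them divide f (all give nonzero remainder).
Monic irreducibles of degree 3 over GF(2): t³ + t + 1, t³ + t² + 1.
None of them divide f (all give nonzero remainder).
No irreducible factor of degree ≤ 3 exists, so f is irreducible over GF(2).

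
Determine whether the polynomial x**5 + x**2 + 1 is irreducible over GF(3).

No

Write f(x) = x**5 + x**2 + 1.
Check for roots in GF(3): f(0) = 1; f(1) = 0 → root; f(2) = 1.
f(1) = 0, so (x − 1) divides f(x); f is reducible.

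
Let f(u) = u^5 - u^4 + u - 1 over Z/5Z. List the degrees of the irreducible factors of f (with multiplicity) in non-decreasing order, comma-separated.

1, 2, 2

Roots in Z/5Z: f(0) = 4; f(1) = 0 → root; f(2) = 2; f(3) = 4; f(4) = 1.
Linear factors from roots: (u - 1).
Complete factorization: f(u) = (u - 1)·(u^2 + 2)·(u^2 - 2).
Factor degrees with multiplicity: 1 + 2 + 2 = 5.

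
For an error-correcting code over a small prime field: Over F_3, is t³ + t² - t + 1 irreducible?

Yes

Write h(t) = t³ + t² - t + 1.
Check for roots in F_3: h(0) = 1; h(1) = 2; h(2) = 2.
No roots. A degree-3 polynomial over a field with no linear factor is irreducible.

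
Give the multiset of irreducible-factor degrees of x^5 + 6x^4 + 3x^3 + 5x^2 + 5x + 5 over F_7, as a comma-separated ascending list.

1, 1, 1, 2

Write f(x) = x^5 + 6x^4 + 3x^3 + 5x^2 + 5x + 5.
Linear factors from roots: (x + 4), (x + 1).
Complete factorization: f(x) = (x + 1)·(x + 4)^2·(x^2 + 4x + 6).
Factor degrees with multiplicity: 1 + 1 + 1 + 2 = 5.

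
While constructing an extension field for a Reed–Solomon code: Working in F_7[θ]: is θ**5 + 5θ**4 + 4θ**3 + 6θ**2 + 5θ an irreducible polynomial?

No

Write h(θ) = θ**5 + 5θ**4 + 4θ**3 + 6θ**2 + 5θ.
Check for roots in F_7: h(0) = 0 → root; h(1) = 0 → root; h(2) = 3; h(3) = 6; h(4) = 2; h(5) = 2; h(6) = 1.
h(0) = 0, so (θ) divides h(θ); h is reducible.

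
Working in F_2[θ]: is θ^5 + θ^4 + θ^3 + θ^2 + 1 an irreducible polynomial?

Write h(θ) = θ^5 + θ^4 + θ^3 + θ^2 + 1.
Check for roots in F_2: h(0) = 1; h(1) = 1.
No roots, so no linear factors.
Monic irreducibles of degree 2 over GF(2): θ^2 + θ + 1.
None of them divide h (all give nonzero remainder).
No irreducible factor of degree ≤ 2 exists, so h is irreducible over GF(2).

Yes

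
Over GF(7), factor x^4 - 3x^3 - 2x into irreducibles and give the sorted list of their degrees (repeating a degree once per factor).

Write h(x) = x^4 - 3x^3 - 2x.
Linear factors from roots: (x), (x + 3).
Complete factorization: h(x) = (x)·(x + 3)·(x^2 + x - 3).
Factor degrees with multiplicity: 1 + 1 + 2 = 4.

1, 1, 2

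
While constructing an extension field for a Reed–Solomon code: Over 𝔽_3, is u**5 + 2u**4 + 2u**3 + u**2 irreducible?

Write g(u) = u**5 + 2u**4 + 2u**3 + u**2.
Check for roots in 𝔽_3: g(0) = 0 → root; g(1) = 0 → root; g(2) = 0 → root.
g(0) = 0, so (u) divides g(u); g is reducible.

No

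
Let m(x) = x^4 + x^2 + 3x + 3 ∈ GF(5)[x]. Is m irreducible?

Yes

Check for roots in GF(5): m(0) = 3; m(1) = 3; m(2) = 4; m(3) = 2; m(4) = 2.
No roots, so no linear factors.
Degree-2 irreducible divisors: test the 10 monic irreducibles of degree 2 over GF(5).
None of them divide m (all give nonzero remainder).
No irreducible factor of degree ≤ 2 exists, so m is irreducible over GF(5).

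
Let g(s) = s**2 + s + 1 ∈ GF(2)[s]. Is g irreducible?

Yes

Check for roots in GF(2): g(0) = 1; g(1) = 1.
No roots. A degree-2 polynomial over a field with no linear factor is irreducible.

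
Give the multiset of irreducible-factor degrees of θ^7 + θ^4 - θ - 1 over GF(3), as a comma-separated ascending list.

1, 1, 2, 3

Write h(θ) = θ^7 + θ^4 - θ - 1.
Roots in GF(3): h(0) = 2; h(1) = 0 → root; h(2) = 0 → root.
Linear factors from roots: (θ - 1), (θ + 1).
Complete factorization: h(θ) = (θ + 1)·(θ - 1)·(θ^2 - θ - 1)·(θ^3 + θ^2 - 1).
Factor degrees with multiplicity: 1 + 1 + 2 + 3 = 7.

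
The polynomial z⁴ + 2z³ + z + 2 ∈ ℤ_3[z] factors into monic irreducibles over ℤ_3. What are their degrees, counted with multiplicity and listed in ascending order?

Write h(z) = z⁴ + 2z³ + z + 2.
Roots in ℤ_3: h(0) = 2; h(1) = 0 → root; h(2) = 0 → root.
Linear factors from roots: (z + 2), (z + 1).
Complete factorization: h(z) = (z + 2)·(z + 1)^3.
Factor degrees with multiplicity: 1 + 1 + 1 + 1 = 4.

1, 1, 1, 1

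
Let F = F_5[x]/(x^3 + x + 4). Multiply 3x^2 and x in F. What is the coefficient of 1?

3

Multiply in F_5[x]: (3x^2)·(x) = 3x^3.
Reduce using x^3 ≡ 4x + 1 (mod x^3 + x + 4).
Reduced: 2x + 3.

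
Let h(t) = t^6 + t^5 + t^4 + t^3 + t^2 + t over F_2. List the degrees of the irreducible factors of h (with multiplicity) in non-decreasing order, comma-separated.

Roots in F_2: h(0) = 0 → root; h(1) = 0 → root.
Linear factors from roots: (t), (t + 1).
Complete factorization: h(t) = (t)·(t + 1)·(t^2 + t + 1)^2.
Factor degrees with multiplicity: 1 + 1 + 2 + 2 = 6.

1, 1, 2, 2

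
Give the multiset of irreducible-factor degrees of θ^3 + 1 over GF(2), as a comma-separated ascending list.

Write g(θ) = θ^3 + 1.
Roots in GF(2): g(0) = 1; g(1) = 0 → root.
Linear factors from roots: (θ + 1).
Complete factorization: g(θ) = (θ + 1)·(θ^2 + θ + 1).
Factor degrees with multiplicity: 1 + 2 = 3.

1, 2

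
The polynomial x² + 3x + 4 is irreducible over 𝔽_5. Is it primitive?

No

Write f(x) = x² + 3x + 4.
|GF(5^2)^×| = 5^2 − 1 = 24. Prime factorization: 24 = 2^3·3.
f is primitive ⇔ x has order 24 in GF(5)[x]/(f), i.e. x^(24/q) ≠ 1 for each prime q | 24.
x^(12) mod f = 1
x^(8) mod f = 3x + 4.
Since x^(12) = 1, the order of x divides 12 < 24; not primitive.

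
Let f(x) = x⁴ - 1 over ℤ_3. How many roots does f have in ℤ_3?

2

Evaluate at each of the 3 elements of ℤ_3:
f(0) = 2; f(1) = 0 → root; f(2) = 0 → root.
Roots: {1, 2}.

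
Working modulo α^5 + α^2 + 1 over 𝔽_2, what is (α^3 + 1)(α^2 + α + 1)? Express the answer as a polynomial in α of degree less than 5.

α^4 + α^3 + α

Multiply in 𝔽_2[α]: (α^3 + 1)·(α^2 + α + 1) = α^5 + α^4 + α^3 + α^2 + α + 1.
Reduce using α^5 ≡ α^2 + 1 (mod α^5 + α^2 + 1).
Reduced: α^4 + α^3 + α.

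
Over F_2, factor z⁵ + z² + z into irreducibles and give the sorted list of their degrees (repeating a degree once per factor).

1, 4

Write h(z) = z⁵ + z² + z.
Roots in F_2: h(0) = 0 → root; h(1) = 1.
Linear factors from roots: (z).
Complete factorization: h(z) = (z)·(z⁴ + z + 1).
Factor degrees with multiplicity: 1 + 4 = 5.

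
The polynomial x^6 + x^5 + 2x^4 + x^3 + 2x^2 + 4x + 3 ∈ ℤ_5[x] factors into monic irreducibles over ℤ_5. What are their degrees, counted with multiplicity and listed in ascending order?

1, 1, 2, 2

Write h(x) = x^6 + x^5 + 2x^4 + x^3 + 2x^2 + 4x + 3.
Roots in ℤ_5: h(0) = 3; h(1) = 4; h(2) = 0 → root; h(3) = 4; h(4) = 2.
Linear factors from roots: (x + 3).
Complete factorization: h(x) = (x + 3)^2·(x^2 + 2x + 4)·(x^2 + 3x + 3).
Factor degrees with multiplicity: 1 + 1 + 2 + 2 = 6.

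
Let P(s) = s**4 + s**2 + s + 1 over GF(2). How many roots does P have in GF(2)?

1

Evaluate at each of the 2 elements of GF(2):
P(0) = 1; P(1) = 0 → root.
Roots: {1}.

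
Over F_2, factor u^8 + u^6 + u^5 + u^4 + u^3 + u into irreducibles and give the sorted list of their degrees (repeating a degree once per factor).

1, 1, 2, 2, 2

Write f(u) = u^8 + u^6 + u^5 + u^4 + u^3 + u.
Roots in F_2: f(0) = 0 → root; f(1) = 0 → root.
Linear factors from roots: (u), (u + 1).
Complete factorization: f(u) = (u)·(u + 1)·(u^2 + u + 1)^3.
Factor degrees with multiplicity: 1 + 1 + 2 + 2 + 2 = 8.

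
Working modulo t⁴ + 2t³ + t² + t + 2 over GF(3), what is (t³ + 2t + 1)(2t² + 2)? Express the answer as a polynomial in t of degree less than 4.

t^2 + t + 1

Multiply in GF(3)[t]: (t³ + 2t + 1)·(2t² + 2) = 2t⁵ + 2t² + t + 2.
Reduce using t⁴ ≡ t³ + 2t² + 2t + 1 (mod t⁴ + 2t³ + t² + t + 2).
Reduced: t² + t + 1.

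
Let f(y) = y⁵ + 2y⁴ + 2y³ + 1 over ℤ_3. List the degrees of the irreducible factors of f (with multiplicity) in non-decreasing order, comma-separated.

1, 1, 1, 2

Roots in ℤ_3: f(0) = 1; f(1) = 0 → root; f(2) = 0 → root.
Linear factors from roots: (y + 2), (y + 1).
Complete factorization: f(y) = (y + 2)·(y + 1)^2·(y² + y + 2).
Factor degrees with multiplicity: 1 + 1 + 1 + 2 = 5.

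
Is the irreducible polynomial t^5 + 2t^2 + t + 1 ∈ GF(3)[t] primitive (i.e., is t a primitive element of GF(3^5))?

Yes

Write f(t) = t^5 + 2t^2 + t + 1.
|GF(3^5)^×| = 3^5 − 1 = 242. Prime factorization: 242 = 2·11^2.
f is primitive ⇔ t has order 242 in GF(3)[t]/(f), i.e. t^(242/q) ≠ 1 for each prime q | 242.
t^(121) mod f = 2.
t^(22) mod f = t^4 + t^3 + 2t^2 + t.
None equal 1, so t has full order 242; f is primitive.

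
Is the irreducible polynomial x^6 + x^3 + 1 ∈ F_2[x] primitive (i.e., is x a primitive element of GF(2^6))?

Write f(x) = x^6 + x^3 + 1.
|GF(2^6)^×| = 2^6 − 1 = 63. Prime factorization: 63 = 3^2·7.
f is primitive ⇔ x has order 63 in GF(2)[x]/(f), i.e. x^(63/q) ≠ 1 for each prime q | 63.
x^(21) mod f = x^3.
x^(9) mod f = 1
Since x^(9) = 1, the order of x divides 9 < 63; not primitive.

No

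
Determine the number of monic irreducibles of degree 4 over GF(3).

The number of monic irreducibles of degree 4 over GF(3) is (1/4)·Σ_{d∣4} μ(4/d) 3^d.
Divisors of 4: 1, 2, 4; μ(4/d) for each: 0, -1, 1.
Σ = − 3^2 + 3^4 = 72.
N = 72/4 = 18.

18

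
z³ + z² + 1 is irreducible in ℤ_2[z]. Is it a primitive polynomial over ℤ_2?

Write f(z) = z³ + z² + 1.
|GF(2^3)^×| = 2^3 − 1 = 7. Prime factorization: 7 = 7.
f is primitive ⇔ z has order 7 in GF(2)[z]/(f), i.e. z^(7/q) ≠ 1 for each prime q | 7.
z^(1) mod f = z.
None equal 1, so z has full order 7; f is primitive.

Yes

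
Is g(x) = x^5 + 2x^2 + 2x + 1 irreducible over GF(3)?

Check for roots in GF(3): g(0) = 1; g(1) = 0 → root; g(2) = 0 → root.
g(1) = 0, so (x − 1) divides g(x); g is reducible.

No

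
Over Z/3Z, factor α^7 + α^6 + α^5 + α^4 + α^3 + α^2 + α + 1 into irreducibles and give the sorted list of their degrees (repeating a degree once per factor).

1, 2, 2, 2

Write g(α) = α^7 + α^6 + α^5 + α^4 + α^3 + α^2 + α + 1.
Roots in Z/3Z: g(0) = 1; g(1) = 2; g(2) = 0 → root.
Linear factors from roots: (α + 1).
Complete factorization: g(α) = (α + 1)·(α^2 + 1)·(α^2 + α - 1)·(α^2 - α - 1).
Factor degrees with multiplicity: 1 + 2 + 2 + 2 = 7.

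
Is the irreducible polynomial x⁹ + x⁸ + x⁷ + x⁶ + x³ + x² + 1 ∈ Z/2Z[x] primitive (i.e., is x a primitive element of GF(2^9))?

Write f(x) = x⁹ + x⁸ + x⁷ + x⁶ + x³ + x² + 1.
|GF(2^9)^×| = 2^9 − 1 = 511. Prime factorization: 511 = 7·73.
f is primitive ⇔ x has order 511 in GF(2)[x]/(f), i.e. x^(511/q) ≠ 1 for each prime q | 511.
x^(73) mod f = x³ + x².
x^(7) mod f = x⁷.
None equal 1, so x has full order 511; f is primitive.

Yes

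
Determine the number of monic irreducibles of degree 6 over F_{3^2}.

88440

x^(9^6) − x is the product of all monic irreducibles of degree dividing 6; Möbius inversion gives N = (1/6) Σ μ(6/d)·9^d.
Divisors of 6: 1, 2, 3, 6; μ(6/d) for each: 1, -1, -1, 1.
Σ = 9^1 − 9^2 − 9^3 + 9^6 = 530640.
N = 530640/6 = 88440.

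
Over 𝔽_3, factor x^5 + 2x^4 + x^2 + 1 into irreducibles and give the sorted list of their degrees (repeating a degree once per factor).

Write f(x) = x^5 + 2x^4 + x^2 + 1.
Roots in 𝔽_3: f(0) = 1; f(1) = 2; f(2) = 0 → root.
Linear factors from roots: (x + 1).
Complete factorization: f(x) = (x + 1)·(x^2 + 2x + 2)^2.
Factor degrees with multiplicity: 1 + 2 + 2 = 5.

1, 2, 2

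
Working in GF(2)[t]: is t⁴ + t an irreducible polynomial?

No

Write P(t) = t⁴ + t.
Check for roots in GF(2): P(0) = 0 → root; P(1) = 0 → root.
P(0) = 0, so (t) divides P(t); P is reducible.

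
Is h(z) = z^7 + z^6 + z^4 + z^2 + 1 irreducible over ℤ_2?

Yes

Check for roots in ℤ_2: h(0) = 1; h(1) = 1.
No roots, so no linear factors.
Monic irreducibles of degree 2 over GF(2): z^2 + z + 1.
None of them divide h (all give nonzero remainder).
Monic irreducibles of degree 3 over GF(2): z^3 + z + 1, z^3 + z^2 + 1.
None of them divide h (all give nonzero remainder).
No irreducible factor of degree ≤ 3 exists, so h is irreducible over GF(2).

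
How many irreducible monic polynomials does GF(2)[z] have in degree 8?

The number of monic irreducibles of degree 8 over GF(2) is (1/8)·Σ_{d∣8} μ(8/d) 2^d.
Divisors of 8: 1, 2, 4, 8; μ(8/d) for each: 0, 0, -1, 1.
Σ = − 2^4 + 2^8 = 240.
N = 240/8 = 30.

30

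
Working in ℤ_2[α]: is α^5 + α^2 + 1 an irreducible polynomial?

Yes

Write h(α) = α^5 + α^2 + 1.
Check for roots in ℤ_2: h(0) = 1; h(1) = 1.
No roots, so no linear factors.
Monic irreducibles of degree 2 over GF(2): α^2 + α + 1.
None of them divide h (all give nonzero remainder).
No irreducible factor of degree ≤ 2 exists, so h is irreducible over GF(2).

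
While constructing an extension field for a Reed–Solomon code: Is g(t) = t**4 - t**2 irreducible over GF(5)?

Check for roots in GF(5): g(0) = 0 → root; g(1) = 0 → root; g(2) = 2; g(3) = 2; g(4) = 0 → root.
g(0) = 0, so (t) divides g(t); g is reducible.

No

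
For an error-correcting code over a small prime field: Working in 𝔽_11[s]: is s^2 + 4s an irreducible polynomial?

Write P(s) = s^2 + 4s.
Check each element of 𝔽_11 for a root: P(0)=0, P(1)=5, P(2)=1, P(3)=10, P(4)=10, P(5)=1, P(6)=5, P(7)=0, P(8)=8, P(9)=7, P(10)=8.
P(0) = 0, so (s) divides P(s); P is reducible.

No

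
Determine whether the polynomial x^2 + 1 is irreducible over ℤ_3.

Write m(x) = x^2 + 1.
Check for roots in ℤ_3: m(0) = 1; m(1) = 2; m(2) = 2.
No roots. A degree-2 polynomial over a field with no linear factor is irreducible.

Yes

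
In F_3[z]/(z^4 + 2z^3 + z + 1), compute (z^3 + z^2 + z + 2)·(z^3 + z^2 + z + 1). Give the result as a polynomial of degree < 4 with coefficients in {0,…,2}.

Multiply in F_3[z]: (z^3 + z^2 + z + 2)·(z^3 + z^2 + z + 1) = z^6 + 2z^5 + 2z^3 + z^2 + 2.
Reduce using z^4 ≡ z^3 + 2z + 2 (mod z^4 + 2z^3 + z + 1).
Reduced: z^3 + 2.

z^3 + 2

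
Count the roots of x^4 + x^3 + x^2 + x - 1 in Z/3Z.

1

Write f(x) = x^4 + x^3 + x^2 + x - 1.
Evaluate at each of the 3 elements of Z/3Z:
f(0) = 2; f(1) = 0 → root; f(2) = 2.
Roots: {1}.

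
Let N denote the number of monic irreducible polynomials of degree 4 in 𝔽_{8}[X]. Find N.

The number of monic irreducibles of degree 4 over GF(8) is (1/4)·Σ_{d∣4} μ(4/d) 8^d.
Divisors of 4: 1, 2, 4; μ(4/d) for each: 0, -1, 1.
Σ = − 8^2 + 8^4 = 4032.
N = 4032/4 = 1008.

1008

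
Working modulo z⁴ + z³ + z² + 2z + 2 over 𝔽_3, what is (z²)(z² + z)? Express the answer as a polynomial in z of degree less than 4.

Multiply in 𝔽_3[z]: (z²)·(z² + z) = z⁴ + z³.
Reduce using z⁴ ≡ 2z³ + 2z² + z + 1 (mod z⁴ + z³ + z² + 2z + 2).
Reduced: 2z² + z + 1.

2z^2 + z + 1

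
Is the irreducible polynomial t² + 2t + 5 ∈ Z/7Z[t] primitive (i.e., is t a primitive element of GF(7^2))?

Write f(t) = t² + 2t + 5.
|GF(7^2)^×| = 7^2 − 1 = 48. Prime factorization: 48 = 2^4·3.
f is primitive ⇔ t has order 48 in GF(7)[t]/(f), i.e. t^(48/q) ≠ 1 for each prime q | 48.
t^(24) mod f = 6.
t^(16) mod f = 4.
None equal 1, so t has full order 48; f is primitive.

Yes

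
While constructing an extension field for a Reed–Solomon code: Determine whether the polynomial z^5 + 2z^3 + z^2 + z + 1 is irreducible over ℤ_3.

Write P(z) = z^5 + 2z^3 + z^2 + z + 1.
Check for roots in ℤ_3: P(0) = 1; P(1) = 0 → root; P(2) = 1.
P(1) = 0, so (z − 1) divides P(z); P is reducible.

No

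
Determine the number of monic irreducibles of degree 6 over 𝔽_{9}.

By the necklace-counting formula, N_9(6) = (1/6) Σ_{d|6} μ(6/d)·9^d.
Divisors of 6: 1, 2, 3, 6; μ(6/d) for each: 1, -1, -1, 1.
Σ = 9^1 − 9^2 − 9^3 + 9^6 = 530640.
N = 530640/6 = 88440.

88440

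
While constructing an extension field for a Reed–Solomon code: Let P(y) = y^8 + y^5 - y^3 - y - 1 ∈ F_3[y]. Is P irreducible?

Yes

Check for roots in F_3: P(0) = 2; P(1) = 2; P(2) = 1.
No roots, so no linear factors.
Monic irreducibles of degree 2 over GF(3): y^2 + 1, y^2 + y - 1, y^2 - y - 1.
None of them divide P (all give nonzero remainder).
Degree-3 irreducible divisors: test the 8 monic irreducibles of degree 3 over GF(3).
None of them divide P (all give nonzero remainder).
Degree-4 irreducible divisors: test the 18 monic irreducibles of degree 4 over GF(3).
None of them divide P (all give nonzero remainder).
No irreducible factor of degree ≤ 4 exists, so P is irreducible over GF(3).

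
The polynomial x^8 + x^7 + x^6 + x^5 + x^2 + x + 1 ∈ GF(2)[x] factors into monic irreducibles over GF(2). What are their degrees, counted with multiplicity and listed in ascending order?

Write h(x) = x^8 + x^7 + x^6 + x^5 + x^2 + x + 1.
Roots in GF(2): h(0) = 1; h(1) = 1.
Complete factorization: h(x) = (x^8 + x^7 + x^6 + x^5 + x^2 + x + 1).
Factor degrees with multiplicity: 8 = 8.

8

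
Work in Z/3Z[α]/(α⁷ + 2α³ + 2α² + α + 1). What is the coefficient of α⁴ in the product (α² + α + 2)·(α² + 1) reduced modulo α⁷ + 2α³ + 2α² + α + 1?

1

Multiply in Z/3Z[α]: (α² + α + 2)·(α² + 1) = α⁴ + α³ + α + 2.
Reduced: α⁴ + α³ + α + 2.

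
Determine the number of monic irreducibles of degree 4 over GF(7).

The number of monic irreducibles of degree 4 over GF(7) is (1/4)·Σ_{d∣4} μ(4/d) 7^d.
Divisors of 4: 1, 2, 4; μ(4/d) for each: 0, -1, 1.
Σ = − 7^2 + 7^4 = 2352.
N = 2352/4 = 588.

588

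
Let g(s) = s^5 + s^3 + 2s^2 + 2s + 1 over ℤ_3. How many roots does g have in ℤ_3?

0

Evaluate at each of the 3 elements of ℤ_3:
g(0) = 1; g(1) = 1; g(2) = 2.
No element is a root.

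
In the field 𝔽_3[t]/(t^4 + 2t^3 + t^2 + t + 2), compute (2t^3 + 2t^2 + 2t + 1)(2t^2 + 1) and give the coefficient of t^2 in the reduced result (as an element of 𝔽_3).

1

Multiply in 𝔽_3[t]: (2t^3 + 2t^2 + 2t + 1)·(2t^2 + 1) = t^5 + t^4 + t^2 + 2t + 1.
Reduce using t^4 ≡ t^3 + 2t^2 + 2t + 1 (mod t^4 + 2t^3 + t^2 + t + 2).
Reduced: t^3 + t^2 + t.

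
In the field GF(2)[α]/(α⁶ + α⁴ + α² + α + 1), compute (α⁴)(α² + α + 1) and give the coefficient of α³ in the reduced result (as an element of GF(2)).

Multiply in GF(2)[α]: (α⁴)·(α² + α + 1) = α⁶ + α⁵ + α⁴.
Reduce using α⁶ ≡ α⁴ + α² + α + 1 (mod α⁶ + α⁴ + α² + α + 1).
Reduced: α⁵ + α² + α + 1.

0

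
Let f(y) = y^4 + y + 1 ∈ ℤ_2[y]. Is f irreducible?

Yes

Check for roots in ℤ_2: f(0) = 1; f(1) = 1.
No roots, so no linear factors.
Monic irreducibles of degree 2 over GF(2): y^2 + y + 1.
None of them divide f (all give nonzero remainder).
No irreducible factor of degree ≤ 2 exists, so f is irreducible over GF(2).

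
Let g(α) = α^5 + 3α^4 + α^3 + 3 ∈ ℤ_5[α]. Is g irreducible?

Yes

Check for roots in ℤ_5: g(0) = 3; g(1) = 3; g(2) = 1; g(3) = 1; g(4) = 4.
No roots, so no linear factors.
Degree-2 irreducible divisors: test the 10 monic irreducibles of degree 2 over GF(5).
None of them divide g (all give nonzero remainder).
No irreducible factor of degree ≤ 2 exists, so g is irreducible over GF(5).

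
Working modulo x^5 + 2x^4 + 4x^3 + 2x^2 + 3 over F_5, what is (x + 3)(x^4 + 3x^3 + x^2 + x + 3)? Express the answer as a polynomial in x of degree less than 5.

4x^4 + x^3 + 2x^2 + x + 1

Multiply in F_5[x]: (x + 3)·(x^4 + 3x^3 + x^2 + x + 3) = x^5 + x^4 + 4x^2 + x + 4.
Reduce using x^5 ≡ 3x^4 + x^3 + 3x^2 + 2 (mod x^5 + 2x^4 + 4x^3 + 2x^2 + 3).
Reduced: 4x^4 + x^3 + 2x^2 + x + 1.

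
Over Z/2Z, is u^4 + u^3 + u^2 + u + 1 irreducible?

Write h(u) = u^4 + u^3 + u^2 + u + 1.
Check for roots in Z/2Z: h(0) = 1; h(1) = 1.
No roots, so no linear factors.
Monic irreducibles of degree 2 over GF(2): u^2 + u + 1.
None of them divide h (all give nonzero remainder).
No irreducible factor of degree ≤ 2 exists, so h is irreducible over GF(2).

Yes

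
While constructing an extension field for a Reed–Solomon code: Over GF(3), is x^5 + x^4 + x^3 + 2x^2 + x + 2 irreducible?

Write m(x) = x^5 + x^4 + x^3 + 2x^2 + x + 2.
Check for roots in GF(3): m(0) = 2; m(1) = 2; m(2) = 2.
No roots, so no linear factors.
Monic irreducibles of degree 2 over GF(3): x^2 + 1, x^2 + x + 2, x^2 + 2x + 2.
None of them divide m (all give nonzero remainder).
No irreducible factor of degree ≤ 2 exists, so m is irreducible over GF(3).

Yes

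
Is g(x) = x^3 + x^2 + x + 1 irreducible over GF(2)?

No

Check for roots in GF(2): g(0) = 1; g(1) = 0 → root.
g(1) = 0, so (x − 1) divides g(x); g is reducible.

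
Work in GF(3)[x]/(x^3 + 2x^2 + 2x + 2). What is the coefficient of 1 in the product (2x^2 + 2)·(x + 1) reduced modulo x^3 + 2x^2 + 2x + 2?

1

Multiply in GF(3)[x]: (2x^2 + 2)·(x + 1) = 2x^3 + 2x^2 + 2x + 2.
Reduce using x^3 ≡ x^2 + x + 1 (mod x^3 + 2x^2 + 2x + 2).
Reduced: x^2 + x + 1.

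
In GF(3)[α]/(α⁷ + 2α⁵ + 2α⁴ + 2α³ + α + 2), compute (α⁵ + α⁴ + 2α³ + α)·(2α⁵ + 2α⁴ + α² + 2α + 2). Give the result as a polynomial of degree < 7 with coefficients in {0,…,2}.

α^6 + α^5 + 2α^4 + 2α^3 + α^2 + 2α + 2

Multiply in GF(3)[α]: (α⁵ + α⁴ + 2α³ + α)·(2α⁵ + 2α⁴ + α² + 2α + 2) = 2α¹⁰ + α⁹ + 2α⁷ + 2α⁶ + 2α⁵ + 2α³ + 2α² + 2α.
Reduce using α⁷ ≡ α⁵ + α⁴ + α³ + 2α + 1 (mod α⁷ + 2α⁵ + 2α⁴ + 2α³ + α + 2).
Reduced: α⁶ + α⁵ + 2α⁴ + 2α³ + α² + 2α + 2.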